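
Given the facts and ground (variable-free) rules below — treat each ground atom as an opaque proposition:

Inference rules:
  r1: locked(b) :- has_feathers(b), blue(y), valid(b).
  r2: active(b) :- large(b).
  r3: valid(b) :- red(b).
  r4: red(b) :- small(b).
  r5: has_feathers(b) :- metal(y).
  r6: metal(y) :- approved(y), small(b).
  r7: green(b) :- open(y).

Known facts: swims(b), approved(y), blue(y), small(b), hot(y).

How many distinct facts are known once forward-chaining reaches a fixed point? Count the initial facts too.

10

Round 1: r4 [red(b) :- small(b).]; r6 [metal(y) :- approved(y), small(b).]. Adds red(b), metal(y).
Round 2: r3 [valid(b) :- red(b).]; r5 [has_feathers(b) :- metal(y).]. Adds valid(b), has_feathers(b).
Round 3: r1 [locked(b) :- has_feathers(b), blue(y), valid(b).]. Adds locked(b).
Closure: {approved(y), blue(y), has_feathers(b), hot(y), locked(b), metal(y), red(b), small(b), swims(b), valid(b)} — 10 facts.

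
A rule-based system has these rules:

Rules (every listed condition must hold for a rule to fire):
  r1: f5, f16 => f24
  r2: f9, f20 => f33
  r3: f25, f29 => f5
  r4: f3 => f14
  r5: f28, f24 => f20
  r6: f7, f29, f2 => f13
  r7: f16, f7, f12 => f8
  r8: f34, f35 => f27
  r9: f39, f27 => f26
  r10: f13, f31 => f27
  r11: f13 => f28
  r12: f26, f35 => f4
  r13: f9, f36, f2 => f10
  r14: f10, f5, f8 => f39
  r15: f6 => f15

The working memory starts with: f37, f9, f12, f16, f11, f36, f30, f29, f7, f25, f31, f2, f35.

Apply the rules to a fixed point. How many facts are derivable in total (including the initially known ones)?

[1] r3 [f25, f29 => f5]; r6 [f7, f29, f2 => f13]; r7 [f16, f7, f12 => f8]; r13 [f9, f36, f2 => f10]. ⇒ new: f5, f13, f8, f10.
[2] r1 [f5, f16 => f24]; r10 [f13, f31 => f27]; r11 [f13 => f28]; r14 [f10, f5, f8 => f39]. ⇒ new: f24, f27, f28, f39.
[3] r5 [f28, f24 => f20]; r9 [f39, f27 => f26]. ⇒ new: f20, f26.
[4] r2 [f9, f20 => f33]; r12 [f26, f35 => f4]. ⇒ new: f33, f4.
Closure: {f10, f11, f12, f13, f16, f2, f20, f24, f25, f26, f27, f28, f29, f30, f31, f33, f35, f36, f37, f39, f4, f5, f7, f8, f9} — 25 facts.

25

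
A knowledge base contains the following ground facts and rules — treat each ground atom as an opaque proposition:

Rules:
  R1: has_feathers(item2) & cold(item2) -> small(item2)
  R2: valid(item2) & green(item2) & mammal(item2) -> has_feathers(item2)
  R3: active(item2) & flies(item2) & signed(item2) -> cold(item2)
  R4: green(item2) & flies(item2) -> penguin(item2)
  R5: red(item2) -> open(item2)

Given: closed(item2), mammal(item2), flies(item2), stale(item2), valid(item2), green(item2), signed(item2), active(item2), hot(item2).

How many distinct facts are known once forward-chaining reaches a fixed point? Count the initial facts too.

Round 1: R2 [valid(item2) & green(item2) & mammal(item2) -> has_feathers(item2)]; R3 [active(item2) & flies(item2) & signed(item2) -> cold(item2)]; R4 [green(item2) & flies(item2) -> penguin(item2)]. Adds has_feathers(item2), cold(item2), penguin(item2).
Round 2: R1 [has_feathers(item2) & cold(item2) -> small(item2)]. Adds small(item2).
Closure: {active(item2), closed(item2), cold(item2), flies(item2), green(item2), has_feathers(item2), hot(item2), mammal(item2), penguin(item2), signed(item2), small(item2), stale(item2), valid(item2)} — 13 facts.

13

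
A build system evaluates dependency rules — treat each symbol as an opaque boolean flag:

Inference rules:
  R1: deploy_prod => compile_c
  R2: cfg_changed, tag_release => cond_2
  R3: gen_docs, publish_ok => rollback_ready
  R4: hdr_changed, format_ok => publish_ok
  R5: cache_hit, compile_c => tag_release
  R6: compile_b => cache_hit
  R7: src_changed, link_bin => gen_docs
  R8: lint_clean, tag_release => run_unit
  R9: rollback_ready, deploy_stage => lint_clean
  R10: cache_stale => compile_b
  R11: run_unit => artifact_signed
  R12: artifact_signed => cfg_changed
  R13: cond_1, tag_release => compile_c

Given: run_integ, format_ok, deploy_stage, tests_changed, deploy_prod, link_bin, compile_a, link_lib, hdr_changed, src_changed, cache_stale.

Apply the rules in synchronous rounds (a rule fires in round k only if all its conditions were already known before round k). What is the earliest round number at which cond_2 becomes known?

7

Round 1: R1 [deploy_prod => compile_c]; R4 [hdr_changed, format_ok => publish_ok]; R7 [src_changed, link_bin => gen_docs]; R10 [cache_stale => compile_b]. Adds compile_c, publish_ok, gen_docs, compile_b.
Round 2: R3 [gen_docs, publish_ok => rollback_ready]; R6 [compile_b => cache_hit]. Adds rollback_ready, cache_hit.
Round 3: R5 [cache_hit, compile_c => tag_release]; R9 [rollback_ready, deploy_stage => lint_clean]. Adds tag_release, lint_clean.
Round 4: R8 [lint_clean, tag_release => run_unit]. Adds run_unit.
Round 5: R11 [run_unit => artifact_signed]. Adds artifact_signed.
Round 6: R12 [artifact_signed => cfg_changed]. Adds cfg_changed.
Round 7: R2 [cfg_changed, tag_release => cond_2]. Adds cond_2.
cond_2 first appears in round 7.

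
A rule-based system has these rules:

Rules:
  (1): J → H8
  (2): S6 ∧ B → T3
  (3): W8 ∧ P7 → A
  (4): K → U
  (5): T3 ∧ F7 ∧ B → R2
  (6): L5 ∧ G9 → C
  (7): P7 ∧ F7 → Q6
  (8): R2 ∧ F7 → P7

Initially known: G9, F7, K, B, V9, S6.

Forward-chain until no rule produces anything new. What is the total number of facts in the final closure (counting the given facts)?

11

[1] (2) [S6 ∧ B → T3]; (4) [K → U]. ⇒ new: T3, U.
[2] (5) [T3 ∧ F7 ∧ B → R2]. ⇒ new: R2.
[3] (8) [R2 ∧ F7 → P7]. ⇒ new: P7.
[4] (7) [P7 ∧ F7 → Q6]. ⇒ new: Q6.
Closure: {B, F7, G9, K, P7, Q6, R2, S6, T3, U, V9} — 11 facts.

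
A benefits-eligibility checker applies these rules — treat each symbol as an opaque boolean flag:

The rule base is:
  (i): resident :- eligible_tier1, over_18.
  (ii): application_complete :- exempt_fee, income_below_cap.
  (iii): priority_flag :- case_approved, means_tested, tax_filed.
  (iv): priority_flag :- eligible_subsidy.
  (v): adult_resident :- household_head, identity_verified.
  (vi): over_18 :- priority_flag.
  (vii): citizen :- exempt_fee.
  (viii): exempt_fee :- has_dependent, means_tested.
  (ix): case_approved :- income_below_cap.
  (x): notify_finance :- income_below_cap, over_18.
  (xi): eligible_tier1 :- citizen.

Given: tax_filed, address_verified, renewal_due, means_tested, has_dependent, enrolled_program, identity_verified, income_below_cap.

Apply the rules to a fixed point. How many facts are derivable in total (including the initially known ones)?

17

Round 1 fires (viii), (ix), giving exempt_fee, case_approved.
Round 2 fires (ii), (iii), (vii), giving application_complete, priority_flag, citizen.
Round 3 fires (vi), (xi), giving over_18, eligible_tier1.
Round 4 fires (i), (x), giving resident, notify_finance.
Closure: {address_verified, application_complete, case_approved, citizen, eligible_tier1, enrolled_program, exempt_fee, has_dependent, identity_verified, income_below_cap, means_tested, notify_finance, over_18, priority_flag, renewal_due, resident, tax_filed} — 17 facts.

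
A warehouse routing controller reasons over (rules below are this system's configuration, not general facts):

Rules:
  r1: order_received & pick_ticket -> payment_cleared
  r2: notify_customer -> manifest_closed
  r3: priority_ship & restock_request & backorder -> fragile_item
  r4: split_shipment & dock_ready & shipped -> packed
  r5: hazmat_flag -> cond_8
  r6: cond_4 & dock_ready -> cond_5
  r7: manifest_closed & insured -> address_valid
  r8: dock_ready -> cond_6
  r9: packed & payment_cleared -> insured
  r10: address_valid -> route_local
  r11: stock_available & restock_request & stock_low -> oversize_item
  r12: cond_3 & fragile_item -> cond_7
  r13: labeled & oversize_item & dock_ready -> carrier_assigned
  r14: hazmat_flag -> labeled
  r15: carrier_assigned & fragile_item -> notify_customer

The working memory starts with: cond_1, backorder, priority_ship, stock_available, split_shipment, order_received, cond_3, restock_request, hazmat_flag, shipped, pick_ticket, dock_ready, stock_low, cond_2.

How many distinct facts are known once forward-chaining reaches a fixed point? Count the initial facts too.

Round 1: r1 [order_received & pick_ticket -> payment_cleared]; r3 [priority_ship & restock_request & backorder -> fragile_item]; r4 [split_shipment & dock_ready & shipped -> packed]; r5 [hazmat_flag -> cond_8]; r8 [dock_ready -> cond_6]; r11 [stock_available & restock_request & stock_low -> oversize_item]; r14 [hazmat_flag -> labeled]. New: payment_cleared, fragile_item, packed, cond_8, cond_6, oversize_item, labeled.
Round 2: r9 [packed & payment_cleared -> insured]; r12 [cond_3 & fragile_item -> cond_7]; r13 [labeled & oversize_item & dock_ready -> carrier_assigned]. New: insured, cond_7, carrier_assigned.
Round 3: r15 [carrier_assigned & fragile_item -> notify_customer]. New: notify_customer.
Round 4: r2 [notify_customer -> manifest_closed]. New: manifest_closed.
Round 5: r7 [manifest_closed & insured -> address_valid]. New: address_valid.
Round 6: r10 [address_valid -> route_local]. New: route_local.
Closure: {address_valid, backorder, carrier_assigned, cond_1, cond_2, cond_3, cond_6, cond_7, cond_8, dock_ready, fragile_item, hazmat_flag, insured, labeled, manifest_closed, notify_customer, order_received, oversize_item, packed, payment_cleared, pick_ticket, priority_ship, restock_request, route_local, shipped, split_shipment, stock_available, stock_low} — 28 facts.

28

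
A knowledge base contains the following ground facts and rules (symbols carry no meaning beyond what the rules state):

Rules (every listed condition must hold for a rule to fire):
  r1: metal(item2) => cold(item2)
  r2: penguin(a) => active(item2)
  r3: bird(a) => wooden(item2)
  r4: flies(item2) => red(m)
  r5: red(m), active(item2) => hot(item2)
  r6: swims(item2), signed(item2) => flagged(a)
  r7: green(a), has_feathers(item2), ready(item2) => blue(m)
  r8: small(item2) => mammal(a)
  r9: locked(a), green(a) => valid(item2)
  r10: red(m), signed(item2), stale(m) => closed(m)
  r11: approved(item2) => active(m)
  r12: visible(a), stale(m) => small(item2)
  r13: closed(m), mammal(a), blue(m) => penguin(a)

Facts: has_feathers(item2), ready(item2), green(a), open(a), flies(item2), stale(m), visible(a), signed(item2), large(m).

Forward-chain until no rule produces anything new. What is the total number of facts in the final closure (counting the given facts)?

Round 1 fires r4, r7, r12, giving red(m), blue(m), small(item2).
Round 2 fires r8, r10, giving mammal(a), closed(m).
Round 3 fires r13, giving penguin(a).
Round 4 fires r2, giving active(item2).
Round 5 fires r5, giving hot(item2).
Closure: {active(item2), blue(m), closed(m), flies(item2), green(a), has_feathers(item2), hot(item2), large(m), mammal(a), open(a), penguin(a), ready(item2), red(m), signed(item2), small(item2), stale(m), visible(a)} — 17 facts.

17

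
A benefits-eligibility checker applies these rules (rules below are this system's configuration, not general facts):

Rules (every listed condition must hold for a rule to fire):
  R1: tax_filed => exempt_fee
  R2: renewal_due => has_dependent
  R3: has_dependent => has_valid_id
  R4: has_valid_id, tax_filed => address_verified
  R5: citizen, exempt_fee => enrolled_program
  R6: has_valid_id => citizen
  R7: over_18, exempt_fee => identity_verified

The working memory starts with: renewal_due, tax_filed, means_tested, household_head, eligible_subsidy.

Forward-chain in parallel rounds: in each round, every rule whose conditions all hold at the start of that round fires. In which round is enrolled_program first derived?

Round 1 — R1, R2, derive exempt_fee, has_dependent.
Round 2 — R3, derive has_valid_id.
Round 3 — R4, R6, derive address_verified, citizen.
Round 4 — R5, derive enrolled_program.
enrolled_program first appears in round 4.

4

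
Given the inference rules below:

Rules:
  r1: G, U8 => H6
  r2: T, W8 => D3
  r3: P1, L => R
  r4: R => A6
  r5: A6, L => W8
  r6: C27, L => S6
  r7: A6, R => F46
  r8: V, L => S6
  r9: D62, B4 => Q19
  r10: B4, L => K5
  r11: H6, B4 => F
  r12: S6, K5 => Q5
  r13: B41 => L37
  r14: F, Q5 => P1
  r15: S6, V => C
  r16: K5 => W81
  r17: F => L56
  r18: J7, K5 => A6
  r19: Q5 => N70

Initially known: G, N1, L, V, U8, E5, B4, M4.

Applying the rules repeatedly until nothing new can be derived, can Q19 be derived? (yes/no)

Round 1: r1 [G, U8 => H6]; r8 [V, L => S6]; r10 [B4, L => K5]. New: H6, S6, K5.
Round 2: r11 [H6, B4 => F]; r12 [S6, K5 => Q5]; r15 [S6, V => C]; r16 [K5 => W81]. New: F, Q5, C, W81.
Round 3: r14 [F, Q5 => P1]; r17 [F => L56]; r19 [Q5 => N70]. New: P1, L56, N70.
Round 4: r3 [P1, L => R]. New: R.
Round 5: r4 [R => A6]. New: A6.
Round 6: r5 [A6, L => W8]; r7 [A6, R => F46]. New: W8, F46.
Fixed point reached. Q19 is concluded only by r9; r9 needs D62 (never derived).

no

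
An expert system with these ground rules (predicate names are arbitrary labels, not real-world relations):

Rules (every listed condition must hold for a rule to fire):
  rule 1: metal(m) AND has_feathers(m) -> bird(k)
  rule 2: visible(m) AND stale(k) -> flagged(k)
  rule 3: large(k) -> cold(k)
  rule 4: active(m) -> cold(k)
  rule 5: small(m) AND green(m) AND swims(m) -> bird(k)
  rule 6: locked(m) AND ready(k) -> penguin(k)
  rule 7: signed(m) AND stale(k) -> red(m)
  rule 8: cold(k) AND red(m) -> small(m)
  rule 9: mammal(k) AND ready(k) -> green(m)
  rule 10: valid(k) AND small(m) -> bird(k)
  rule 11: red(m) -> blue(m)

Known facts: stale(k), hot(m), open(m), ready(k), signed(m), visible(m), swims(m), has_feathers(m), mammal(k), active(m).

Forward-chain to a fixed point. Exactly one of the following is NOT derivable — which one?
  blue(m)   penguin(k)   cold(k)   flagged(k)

penguin(k)

Round 1: rule 2 [visible(m) AND stale(k) -> flagged(k)]; rule 4 [active(m) -> cold(k)]; rule 7 [signed(m) AND stale(k) -> red(m)]; rule 9 [mammal(k) AND ready(k) -> green(m)]. Adds flagged(k), cold(k), red(m), green(m).
Round 2: rule 8 [cold(k) AND red(m) -> small(m)]; rule 11 [red(m) -> blue(m)]. Adds small(m), blue(m).
Round 3: rule 5 [small(m) AND green(m) AND swims(m) -> bird(k)]. Adds bird(k).
Derived: cold(k) (round 1), blue(m) (round 2), flagged(k) (round 1). penguin(k) never appears in any round.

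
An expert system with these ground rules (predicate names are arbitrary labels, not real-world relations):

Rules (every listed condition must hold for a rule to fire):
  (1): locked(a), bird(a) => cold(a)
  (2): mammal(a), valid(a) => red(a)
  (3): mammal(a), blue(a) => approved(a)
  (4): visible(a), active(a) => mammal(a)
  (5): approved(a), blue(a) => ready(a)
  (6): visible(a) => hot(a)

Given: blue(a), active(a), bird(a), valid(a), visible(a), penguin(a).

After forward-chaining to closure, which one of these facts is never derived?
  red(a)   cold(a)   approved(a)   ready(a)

Round 1: (4) [visible(a), active(a) => mammal(a)]; (6) [visible(a) => hot(a)]. New: mammal(a), hot(a).
Round 2: (2) [mammal(a), valid(a) => red(a)]; (3) [mammal(a), blue(a) => approved(a)]. New: red(a), approved(a).
Round 3: (5) [approved(a), blue(a) => ready(a)]. New: ready(a).
Derived: approved(a) (round 2), red(a) (round 2), ready(a) (round 3). cold(a) never appears in any round.

cold(a)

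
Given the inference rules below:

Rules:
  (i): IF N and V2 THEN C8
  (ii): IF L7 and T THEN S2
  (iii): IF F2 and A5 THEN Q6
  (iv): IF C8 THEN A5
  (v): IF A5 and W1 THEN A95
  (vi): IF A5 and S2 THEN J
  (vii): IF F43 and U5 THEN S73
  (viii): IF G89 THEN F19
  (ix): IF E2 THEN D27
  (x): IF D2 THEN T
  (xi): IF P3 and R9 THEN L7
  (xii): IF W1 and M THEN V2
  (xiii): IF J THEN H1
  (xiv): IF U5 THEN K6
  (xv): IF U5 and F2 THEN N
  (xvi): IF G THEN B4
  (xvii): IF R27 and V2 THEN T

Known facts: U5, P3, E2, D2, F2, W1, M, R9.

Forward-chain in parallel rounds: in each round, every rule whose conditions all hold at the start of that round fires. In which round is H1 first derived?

5

Round 1 — (ix), (x), (xi), (xii), (xiv), (xv), derive D27, T, L7, V2, K6, N.
Round 2 — (i), (ii), derive C8, S2.
Round 3 — (iv), derive A5.
Round 4 — (iii), (v), (vi), derive Q6, A95, J.
Round 5 — (xiii), derive H1.
H1 first appears in round 5.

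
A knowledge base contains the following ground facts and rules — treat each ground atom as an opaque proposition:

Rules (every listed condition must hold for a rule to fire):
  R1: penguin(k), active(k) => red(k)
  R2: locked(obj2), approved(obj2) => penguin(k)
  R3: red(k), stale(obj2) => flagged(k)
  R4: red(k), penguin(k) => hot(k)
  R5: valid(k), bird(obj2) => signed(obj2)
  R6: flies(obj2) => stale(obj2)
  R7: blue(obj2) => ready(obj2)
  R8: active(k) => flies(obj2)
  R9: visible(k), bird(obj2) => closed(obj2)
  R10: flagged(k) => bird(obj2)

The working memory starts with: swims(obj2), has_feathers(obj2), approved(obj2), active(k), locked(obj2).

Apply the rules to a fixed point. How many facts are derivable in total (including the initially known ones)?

12

Round 1: R2 [locked(obj2), approved(obj2) => penguin(k)]; R8 [active(k) => flies(obj2)]. New: penguin(k), flies(obj2).
Round 2: R1 [penguin(k), active(k) => red(k)]; R6 [flies(obj2) => stale(obj2)]. New: red(k), stale(obj2).
Round 3: R3 [red(k), stale(obj2) => flagged(k)]; R4 [red(k), penguin(k) => hot(k)]. New: flagged(k), hot(k).
Round 4: R10 [flagged(k) => bird(obj2)]. New: bird(obj2).
Closure: {active(k), approved(obj2), bird(obj2), flagged(k), flies(obj2), has_feathers(obj2), hot(k), locked(obj2), penguin(k), red(k), stale(obj2), swims(obj2)} — 12 facts.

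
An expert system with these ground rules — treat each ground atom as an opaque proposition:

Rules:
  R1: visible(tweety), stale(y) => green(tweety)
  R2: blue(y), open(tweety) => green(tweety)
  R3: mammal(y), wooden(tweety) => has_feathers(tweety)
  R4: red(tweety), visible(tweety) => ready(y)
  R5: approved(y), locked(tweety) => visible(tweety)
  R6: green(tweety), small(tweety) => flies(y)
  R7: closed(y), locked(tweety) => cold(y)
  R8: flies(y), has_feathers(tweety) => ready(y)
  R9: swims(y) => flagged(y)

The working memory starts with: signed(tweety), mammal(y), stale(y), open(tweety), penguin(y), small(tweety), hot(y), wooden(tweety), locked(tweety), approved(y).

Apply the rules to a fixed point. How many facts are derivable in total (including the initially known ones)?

Round 1: R3 [mammal(y), wooden(tweety) => has_feathers(tweety)]; R5 [approved(y), locked(tweety) => visible(tweety)]. New: has_feathers(tweety), visible(tweety).
Round 2: R1 [visible(tweety), stale(y) => green(tweety)]. New: green(tweety).
Round 3: R6 [green(tweety), small(tweety) => flies(y)]. New: flies(y).
Round 4: R8 [flies(y), has_feathers(tweety) => ready(y)]. New: ready(y).
Closure: {approved(y), flies(y), green(tweety), has_feathers(tweety), hot(y), locked(tweety), mammal(y), open(tweety), penguin(y), ready(y), signed(tweety), small(tweety), stale(y), visible(tweety), wooden(tweety)} — 15 facts.

15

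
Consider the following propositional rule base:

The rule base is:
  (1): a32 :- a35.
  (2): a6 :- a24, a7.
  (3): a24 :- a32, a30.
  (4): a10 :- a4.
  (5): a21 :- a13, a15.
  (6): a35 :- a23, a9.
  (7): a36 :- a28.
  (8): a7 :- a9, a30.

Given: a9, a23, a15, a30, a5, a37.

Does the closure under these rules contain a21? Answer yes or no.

Round 1: (6) [a35 :- a23, a9.]; (8) [a7 :- a9, a30.]. New: a35, a7.
Round 2: (1) [a32 :- a35.]. New: a32.
Round 3: (3) [a24 :- a32, a30.]. New: a24.
Round 4: (2) [a6 :- a24, a7.]. New: a6.
Fixed point reached. a21 is concluded only by (5); (5) needs a13 (never derived).

no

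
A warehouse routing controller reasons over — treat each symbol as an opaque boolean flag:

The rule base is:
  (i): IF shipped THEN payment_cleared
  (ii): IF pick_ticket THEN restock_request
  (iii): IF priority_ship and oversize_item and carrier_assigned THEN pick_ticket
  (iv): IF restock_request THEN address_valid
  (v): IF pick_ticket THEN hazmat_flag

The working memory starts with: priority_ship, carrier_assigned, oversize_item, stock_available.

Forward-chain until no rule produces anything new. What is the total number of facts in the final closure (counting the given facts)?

Round 1: (iii) [IF priority_ship and oversize_item and carrier_assigned THEN pick_ticket]. Adds pick_ticket.
Round 2: (ii) [IF pick_ticket THEN restock_request]; (v) [IF pick_ticket THEN hazmat_flag]. Adds restock_request, hazmat_flag.
Round 3: (iv) [IF restock_request THEN address_valid]. Adds address_valid.
Closure: {address_valid, carrier_assigned, hazmat_flag, oversize_item, pick_ticket, priority_ship, restock_request, stock_available} — 8 facts.

8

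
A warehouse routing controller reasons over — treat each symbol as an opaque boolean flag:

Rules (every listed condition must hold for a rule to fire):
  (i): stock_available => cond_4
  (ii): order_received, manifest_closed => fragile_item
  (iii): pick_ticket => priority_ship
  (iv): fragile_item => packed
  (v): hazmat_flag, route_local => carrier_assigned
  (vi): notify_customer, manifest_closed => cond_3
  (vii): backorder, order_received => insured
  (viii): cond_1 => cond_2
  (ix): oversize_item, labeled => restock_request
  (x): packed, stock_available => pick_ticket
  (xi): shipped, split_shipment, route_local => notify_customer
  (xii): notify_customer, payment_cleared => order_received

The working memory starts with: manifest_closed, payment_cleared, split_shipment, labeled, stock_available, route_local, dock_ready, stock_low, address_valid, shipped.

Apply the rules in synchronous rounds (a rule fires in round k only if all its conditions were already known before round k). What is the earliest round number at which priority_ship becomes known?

6

[1] (i) [stock_available => cond_4]; (xi) [shipped, split_shipment, route_local => notify_customer]. ⇒ new: cond_4, notify_customer.
[2] (vi) [notify_customer, manifest_closed => cond_3]; (xii) [notify_customer, payment_cleared => order_received]. ⇒ new: cond_3, order_received.
[3] (ii) [order_received, manifest_closed => fragile_item]. ⇒ new: fragile_item.
[4] (iv) [fragile_item => packed]. ⇒ new: packed.
[5] (x) [packed, stock_available => pick_ticket]. ⇒ new: pick_ticket.
[6] (iii) [pick_ticket => priority_ship]. ⇒ new: priority_ship.
priority_ship first appears in round 6.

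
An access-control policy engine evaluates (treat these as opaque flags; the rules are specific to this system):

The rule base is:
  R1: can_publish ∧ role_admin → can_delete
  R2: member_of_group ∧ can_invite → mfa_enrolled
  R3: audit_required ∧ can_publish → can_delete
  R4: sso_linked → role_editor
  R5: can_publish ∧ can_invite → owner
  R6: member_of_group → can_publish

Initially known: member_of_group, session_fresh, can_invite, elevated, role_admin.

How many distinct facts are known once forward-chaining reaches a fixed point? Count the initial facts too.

[1] R2 [member_of_group ∧ can_invite → mfa_enrolled]; R6 [member_of_group → can_publish]. ⇒ new: mfa_enrolled, can_publish.
[2] R1 [can_publish ∧ role_admin → can_delete]; R5 [can_publish ∧ can_invite → owner]. ⇒ new: can_delete, owner.
Closure: {can_delete, can_invite, can_publish, elevated, member_of_group, mfa_enrolled, owner, role_admin, session_fresh} — 9 facts.

9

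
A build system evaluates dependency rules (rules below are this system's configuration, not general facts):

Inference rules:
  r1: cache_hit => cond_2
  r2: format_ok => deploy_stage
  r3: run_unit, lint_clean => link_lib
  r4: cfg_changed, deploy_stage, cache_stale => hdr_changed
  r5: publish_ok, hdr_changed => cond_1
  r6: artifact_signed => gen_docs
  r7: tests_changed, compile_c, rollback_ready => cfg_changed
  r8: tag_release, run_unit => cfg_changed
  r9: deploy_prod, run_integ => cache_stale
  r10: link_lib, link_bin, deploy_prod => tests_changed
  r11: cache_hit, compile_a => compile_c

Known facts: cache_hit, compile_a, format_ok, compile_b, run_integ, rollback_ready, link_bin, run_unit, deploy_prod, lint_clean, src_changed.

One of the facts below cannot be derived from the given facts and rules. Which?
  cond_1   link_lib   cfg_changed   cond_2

cond_1

Round 1 fires r1, r2, r3, r9, r11, giving cond_2, deploy_stage, link_lib, cache_stale, compile_c.
Round 2 fires r10, giving tests_changed.
Round 3 fires r7, giving cfg_changed.
Round 4 fires r4, giving hdr_changed.
Derived: cond_2 (round 1), cfg_changed (round 3), link_lib (round 1). cond_1 never appears in any round.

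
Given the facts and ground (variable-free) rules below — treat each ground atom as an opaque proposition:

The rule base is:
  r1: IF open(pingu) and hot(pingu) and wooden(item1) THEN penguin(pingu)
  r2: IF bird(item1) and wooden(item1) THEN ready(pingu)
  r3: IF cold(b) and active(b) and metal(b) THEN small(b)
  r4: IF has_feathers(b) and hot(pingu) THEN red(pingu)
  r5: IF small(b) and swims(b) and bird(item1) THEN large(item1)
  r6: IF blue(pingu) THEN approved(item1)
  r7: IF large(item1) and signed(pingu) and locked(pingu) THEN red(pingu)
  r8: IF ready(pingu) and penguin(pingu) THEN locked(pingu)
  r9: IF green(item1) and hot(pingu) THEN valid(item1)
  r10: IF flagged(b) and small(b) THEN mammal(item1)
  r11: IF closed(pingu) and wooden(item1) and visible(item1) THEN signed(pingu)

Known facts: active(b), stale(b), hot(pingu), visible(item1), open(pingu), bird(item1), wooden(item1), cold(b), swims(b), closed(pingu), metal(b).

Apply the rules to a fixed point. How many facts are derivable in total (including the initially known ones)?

18

Round 1: r1 [IF open(pingu) and hot(pingu) and wooden(item1) THEN penguin(pingu)]; r2 [IF bird(item1) and wooden(item1) THEN ready(pingu)]; r3 [IF cold(b) and active(b) and metal(b) THEN small(b)]; r11 [IF closed(pingu) and wooden(item1) and visible(item1) THEN signed(pingu)]. Adds penguin(pingu), ready(pingu), small(b), signed(pingu).
Round 2: r5 [IF small(b) and swims(b) and bird(item1) THEN large(item1)]; r8 [IF ready(pingu) and penguin(pingu) THEN locked(pingu)]. Adds large(item1), locked(pingu).
Round 3: r7 [IF large(item1) and signed(pingu) and locked(pingu) THEN red(pingu)]. Adds red(pingu).
Closure: {active(b), bird(item1), closed(pingu), cold(b), hot(pingu), large(item1), locked(pingu), metal(b), open(pingu), penguin(pingu), ready(pingu), red(pingu), signed(pingu), small(b), stale(b), swims(b), visible(item1), wooden(item1)} — 18 facts.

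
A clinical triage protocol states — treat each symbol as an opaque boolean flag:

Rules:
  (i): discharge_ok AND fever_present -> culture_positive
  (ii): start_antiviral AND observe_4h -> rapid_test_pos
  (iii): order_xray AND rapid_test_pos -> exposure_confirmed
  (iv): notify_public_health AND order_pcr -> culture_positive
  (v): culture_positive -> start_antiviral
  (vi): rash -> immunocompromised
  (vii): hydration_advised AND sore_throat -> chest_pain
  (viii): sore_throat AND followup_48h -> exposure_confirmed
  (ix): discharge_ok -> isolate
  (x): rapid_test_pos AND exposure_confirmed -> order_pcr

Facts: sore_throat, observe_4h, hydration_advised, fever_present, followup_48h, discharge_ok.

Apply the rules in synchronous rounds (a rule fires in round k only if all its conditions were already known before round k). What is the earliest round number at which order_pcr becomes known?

4

Round 1 fires (i), (vii), (viii), (ix), giving culture_positive, chest_pain, exposure_confirmed, isolate.
Round 2 fires (v), giving start_antiviral.
Round 3 fires (ii), giving rapid_test_pos.
Round 4 fires (x), giving order_pcr.
order_pcr first appears in round 4.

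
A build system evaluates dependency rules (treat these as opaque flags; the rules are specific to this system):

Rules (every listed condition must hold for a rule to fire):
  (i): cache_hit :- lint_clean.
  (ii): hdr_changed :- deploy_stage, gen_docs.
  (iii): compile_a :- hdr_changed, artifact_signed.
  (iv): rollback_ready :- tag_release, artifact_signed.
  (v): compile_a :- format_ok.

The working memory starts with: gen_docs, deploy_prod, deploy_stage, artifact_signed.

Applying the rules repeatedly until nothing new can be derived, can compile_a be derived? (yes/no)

[1] (ii) [hdr_changed :- deploy_stage, gen_docs.]. ⇒ new: hdr_changed.
[2] (iii) [compile_a :- hdr_changed, artifact_signed.]. ⇒ new: compile_a.
compile_a appears in round 2, so it is derivable.

yes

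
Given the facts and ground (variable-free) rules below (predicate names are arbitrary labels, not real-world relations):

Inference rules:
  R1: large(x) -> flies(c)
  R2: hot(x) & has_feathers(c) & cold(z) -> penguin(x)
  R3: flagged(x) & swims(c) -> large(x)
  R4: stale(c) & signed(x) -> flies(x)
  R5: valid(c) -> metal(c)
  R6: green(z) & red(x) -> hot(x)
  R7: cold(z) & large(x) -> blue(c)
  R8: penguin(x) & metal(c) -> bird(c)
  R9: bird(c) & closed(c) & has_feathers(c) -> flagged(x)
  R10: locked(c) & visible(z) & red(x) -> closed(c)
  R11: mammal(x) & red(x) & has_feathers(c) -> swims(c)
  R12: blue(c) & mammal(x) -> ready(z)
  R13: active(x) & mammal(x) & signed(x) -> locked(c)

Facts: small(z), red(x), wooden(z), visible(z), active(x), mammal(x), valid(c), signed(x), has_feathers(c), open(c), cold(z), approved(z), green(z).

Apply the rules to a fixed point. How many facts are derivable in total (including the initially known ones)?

Round 1 — R5, R6, R11, R13, derive metal(c), hot(x), swims(c), locked(c).
Round 2 — R2, R10, derive penguin(x), closed(c).
Round 3 — R8, derive bird(c).
Round 4 — R9, derive flagged(x).
Round 5 — R3, derive large(x).
Round 6 — R1, R7, derive flies(c), blue(c).
Round 7 — R12, derive ready(z).
Closure: {active(x), approved(z), bird(c), blue(c), closed(c), cold(z), flagged(x), flies(c), green(z), has_feathers(c), hot(x), large(x), locked(c), mammal(x), metal(c), open(c), penguin(x), ready(z), red(x), signed(x), small(z), swims(c), valid(c), visible(z), wooden(z)} — 25 facts.

25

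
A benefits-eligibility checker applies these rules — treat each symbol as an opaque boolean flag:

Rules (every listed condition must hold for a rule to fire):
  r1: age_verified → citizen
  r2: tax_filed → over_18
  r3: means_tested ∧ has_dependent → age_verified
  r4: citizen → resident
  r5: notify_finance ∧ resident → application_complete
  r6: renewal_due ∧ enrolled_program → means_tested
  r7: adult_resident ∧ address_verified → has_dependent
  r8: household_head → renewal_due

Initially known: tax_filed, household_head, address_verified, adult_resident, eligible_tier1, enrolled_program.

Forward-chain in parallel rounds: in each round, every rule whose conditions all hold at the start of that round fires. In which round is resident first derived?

5

Round 1 — r2, r7, r8, derive over_18, has_dependent, renewal_due.
Round 2 — r6, derive means_tested.
Round 3 — r3, derive age_verified.
Round 4 — r1, derive citizen.
Round 5 — r4, derive resident.
resident first appears in round 5.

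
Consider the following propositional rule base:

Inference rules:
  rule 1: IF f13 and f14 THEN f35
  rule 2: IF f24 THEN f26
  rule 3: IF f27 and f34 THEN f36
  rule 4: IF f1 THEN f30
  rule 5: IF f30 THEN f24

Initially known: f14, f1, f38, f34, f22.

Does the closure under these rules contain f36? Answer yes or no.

no

Round 1 fires rule 4, giving f30.
Round 2 fires rule 5, giving f24.
Round 3 fires rule 2, giving f26.
Fixed point reached. f36 is concluded only by rule 3; rule 3 needs f27 (never derived).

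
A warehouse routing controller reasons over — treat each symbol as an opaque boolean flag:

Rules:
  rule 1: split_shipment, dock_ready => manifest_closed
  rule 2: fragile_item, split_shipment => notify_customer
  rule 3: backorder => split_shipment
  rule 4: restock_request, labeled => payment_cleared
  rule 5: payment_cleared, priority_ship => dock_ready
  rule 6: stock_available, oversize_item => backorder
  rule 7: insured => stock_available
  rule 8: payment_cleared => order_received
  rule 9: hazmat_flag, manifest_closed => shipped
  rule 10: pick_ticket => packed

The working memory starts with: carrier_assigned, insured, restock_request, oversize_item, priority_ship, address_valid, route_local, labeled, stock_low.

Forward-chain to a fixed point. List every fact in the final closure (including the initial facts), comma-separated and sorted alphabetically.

address_valid, backorder, carrier_assigned, dock_ready, insured, labeled, manifest_closed, order_received, oversize_item, payment_cleared, priority_ship, restock_request, route_local, split_shipment, stock_available, stock_low

Round 1 — rule 4, rule 7, derive payment_cleared, stock_available.
Round 2 — rule 5, rule 6, rule 8, derive dock_ready, backorder, order_received.
Round 3 — rule 3, derive split_shipment.
Round 4 — rule 1, derive manifest_closed.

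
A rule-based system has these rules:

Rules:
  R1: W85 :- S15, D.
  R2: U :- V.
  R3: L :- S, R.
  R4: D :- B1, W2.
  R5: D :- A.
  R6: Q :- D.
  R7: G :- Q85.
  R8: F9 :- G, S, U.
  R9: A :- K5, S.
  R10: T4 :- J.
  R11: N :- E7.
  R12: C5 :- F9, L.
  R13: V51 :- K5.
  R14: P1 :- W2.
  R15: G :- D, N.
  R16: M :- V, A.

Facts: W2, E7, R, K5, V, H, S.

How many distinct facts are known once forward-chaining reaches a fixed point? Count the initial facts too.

Round 1: R2 [U :- V.]; R3 [L :- S, R.]; R9 [A :- K5, S.]; R11 [N :- E7.]; R13 [V51 :- K5.]; R14 [P1 :- W2.]. Adds U, L, A, N, V51, P1.
Round 2: R5 [D :- A.]; R16 [M :- V, A.]. Adds D, M.
Round 3: R6 [Q :- D.]; R15 [G :- D, N.]. Adds Q, G.
Round 4: R8 [F9 :- G, S, U.]. Adds F9.
Round 5: R12 [C5 :- F9, L.]. Adds C5.
Closure: {A, C5, D, E7, F9, G, H, K5, L, M, N, P1, Q, R, S, U, V, V51, W2} — 19 facts.

19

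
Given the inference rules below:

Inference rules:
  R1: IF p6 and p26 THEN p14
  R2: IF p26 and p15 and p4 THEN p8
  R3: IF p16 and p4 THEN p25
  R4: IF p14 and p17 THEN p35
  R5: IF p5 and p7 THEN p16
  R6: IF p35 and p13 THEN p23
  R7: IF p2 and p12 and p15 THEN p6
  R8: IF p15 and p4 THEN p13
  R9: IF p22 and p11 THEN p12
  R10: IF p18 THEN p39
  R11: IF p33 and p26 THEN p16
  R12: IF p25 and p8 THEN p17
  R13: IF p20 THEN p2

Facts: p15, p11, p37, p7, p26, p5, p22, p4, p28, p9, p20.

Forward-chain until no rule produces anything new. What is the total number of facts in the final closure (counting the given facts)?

22

Round 1 fires R2, R5, R8, R9, R13, giving p8, p16, p13, p12, p2.
Round 2 fires R3, R7, giving p25, p6.
Round 3 fires R1, R12, giving p14, p17.
Round 4 fires R4, giving p35.
Round 5 fires R6, giving p23.
Closure: {p11, p12, p13, p14, p15, p16, p17, p2, p20, p22, p23, p25, p26, p28, p35, p37, p4, p5, p6, p7, p8, p9} — 22 facts.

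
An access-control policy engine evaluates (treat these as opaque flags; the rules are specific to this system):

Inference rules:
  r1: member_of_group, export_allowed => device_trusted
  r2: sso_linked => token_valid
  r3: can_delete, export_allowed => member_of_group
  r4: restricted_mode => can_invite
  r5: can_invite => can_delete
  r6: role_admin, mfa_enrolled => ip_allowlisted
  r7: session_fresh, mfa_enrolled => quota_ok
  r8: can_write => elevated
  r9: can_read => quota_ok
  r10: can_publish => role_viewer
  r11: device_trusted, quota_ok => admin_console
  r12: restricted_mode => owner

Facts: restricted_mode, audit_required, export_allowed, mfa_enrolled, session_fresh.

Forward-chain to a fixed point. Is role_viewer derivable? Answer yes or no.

Round 1 fires r4, r7, r12, giving can_invite, quota_ok, owner.
Round 2 fires r5, giving can_delete.
Round 3 fires r3, giving member_of_group.
Round 4 fires r1, giving device_trusted.
Round 5 fires r11, giving admin_console.
Fixed point reached. role_viewer is concluded only by r10; r10 needs can_publish (never derived).

no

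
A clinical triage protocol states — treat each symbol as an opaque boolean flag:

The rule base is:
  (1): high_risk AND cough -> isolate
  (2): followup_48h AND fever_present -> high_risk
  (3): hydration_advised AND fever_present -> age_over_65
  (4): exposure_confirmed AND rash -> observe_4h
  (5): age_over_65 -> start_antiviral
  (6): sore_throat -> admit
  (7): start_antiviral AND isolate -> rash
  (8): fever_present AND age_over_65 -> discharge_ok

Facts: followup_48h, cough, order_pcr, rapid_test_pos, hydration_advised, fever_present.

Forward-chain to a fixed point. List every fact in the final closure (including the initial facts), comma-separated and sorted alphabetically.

Round 1 — (2), (3), derive high_risk, age_over_65.
Round 2 — (1), (5), (8), derive isolate, start_antiviral, discharge_ok.
Round 3 — (7), derive rash.

age_over_65, cough, discharge_ok, fever_present, followup_48h, high_risk, hydration_advised, isolate, order_pcr, rapid_test_pos, rash, start_antiviral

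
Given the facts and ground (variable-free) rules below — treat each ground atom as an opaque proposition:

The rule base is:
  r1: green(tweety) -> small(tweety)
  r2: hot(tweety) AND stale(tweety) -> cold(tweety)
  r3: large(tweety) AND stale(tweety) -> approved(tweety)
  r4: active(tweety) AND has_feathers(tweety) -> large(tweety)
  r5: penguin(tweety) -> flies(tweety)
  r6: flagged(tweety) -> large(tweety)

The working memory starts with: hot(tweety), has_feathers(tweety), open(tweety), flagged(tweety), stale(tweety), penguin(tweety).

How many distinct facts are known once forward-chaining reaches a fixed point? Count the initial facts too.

10

Round 1: r2 [hot(tweety) AND stale(tweety) -> cold(tweety)]; r5 [penguin(tweety) -> flies(tweety)]; r6 [flagged(tweety) -> large(tweety)]. Adds cold(tweety), flies(tweety), large(tweety).
Round 2: r3 [large(tweety) AND stale(tweety) -> approved(tweety)]. Adds approved(tweety).
Closure: {approved(tweety), cold(tweety), flagged(tweety), flies(tweety), has_feathers(tweety), hot(tweety), large(tweety), open(tweety), penguin(tweety), stale(tweety)} — 10 facts.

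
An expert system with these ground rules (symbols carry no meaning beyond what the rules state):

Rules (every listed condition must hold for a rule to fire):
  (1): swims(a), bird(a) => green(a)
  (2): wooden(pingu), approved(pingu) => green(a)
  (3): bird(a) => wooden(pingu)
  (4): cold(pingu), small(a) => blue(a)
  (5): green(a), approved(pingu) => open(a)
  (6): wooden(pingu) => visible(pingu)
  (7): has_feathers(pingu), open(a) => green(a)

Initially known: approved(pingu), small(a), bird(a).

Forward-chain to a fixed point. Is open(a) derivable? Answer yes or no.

yes

[1] (3) [bird(a) => wooden(pingu)]. ⇒ new: wooden(pingu).
[2] (2) [wooden(pingu), approved(pingu) => green(a)]; (6) [wooden(pingu) => visible(pingu)]. ⇒ new: green(a), visible(pingu).
[3] (5) [green(a), approved(pingu) => open(a)]. ⇒ new: open(a).
open(a) appears in round 3, so it is derivable.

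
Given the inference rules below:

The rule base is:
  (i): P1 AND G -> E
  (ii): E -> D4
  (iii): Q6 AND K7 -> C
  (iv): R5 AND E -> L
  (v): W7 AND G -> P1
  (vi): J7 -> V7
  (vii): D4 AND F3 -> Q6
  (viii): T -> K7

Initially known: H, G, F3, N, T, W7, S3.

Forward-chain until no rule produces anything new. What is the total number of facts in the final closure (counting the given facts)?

13

[1] (v) [W7 AND G -> P1]; (viii) [T -> K7]. ⇒ new: P1, K7.
[2] (i) [P1 AND G -> E]. ⇒ new: E.
[3] (ii) [E -> D4]. ⇒ new: D4.
[4] (vii) [D4 AND F3 -> Q6]. ⇒ new: Q6.
[5] (iii) [Q6 AND K7 -> C]. ⇒ new: C.
Closure: {C, D4, E, F3, G, H, K7, N, P1, Q6, S3, T, W7} — 13 facts.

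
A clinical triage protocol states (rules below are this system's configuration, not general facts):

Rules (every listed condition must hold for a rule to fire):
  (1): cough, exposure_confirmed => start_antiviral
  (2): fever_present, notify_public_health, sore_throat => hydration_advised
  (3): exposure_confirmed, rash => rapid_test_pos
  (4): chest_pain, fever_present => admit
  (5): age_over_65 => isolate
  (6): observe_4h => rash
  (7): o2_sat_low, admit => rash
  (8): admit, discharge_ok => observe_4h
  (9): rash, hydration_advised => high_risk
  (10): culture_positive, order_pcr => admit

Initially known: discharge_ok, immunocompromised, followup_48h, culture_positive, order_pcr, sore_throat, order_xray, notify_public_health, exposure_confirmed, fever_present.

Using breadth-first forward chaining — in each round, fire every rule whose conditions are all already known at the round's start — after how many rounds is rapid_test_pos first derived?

4

Round 1: (2) [fever_present, notify_public_health, sore_throat => hydration_advised]; (10) [culture_positive, order_pcr => admit]. New: hydration_advised, admit.
Round 2: (8) [admit, discharge_ok => observe_4h]. New: observe_4h.
Round 3: (6) [observe_4h => rash]. New: rash.
Round 4: (3) [exposure_confirmed, rash => rapid_test_pos]; (9) [rash, hydration_advised => high_risk]. New: rapid_test_pos, high_risk.
rapid_test_pos first appears in round 4.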